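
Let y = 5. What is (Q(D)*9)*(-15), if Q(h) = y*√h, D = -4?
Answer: -1350*I ≈ -1350.0*I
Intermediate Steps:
Q(h) = 5*√h
(Q(D)*9)*(-15) = ((5*√(-4))*9)*(-15) = ((5*(2*I))*9)*(-15) = ((10*I)*9)*(-15) = (90*I)*(-15) = -1350*I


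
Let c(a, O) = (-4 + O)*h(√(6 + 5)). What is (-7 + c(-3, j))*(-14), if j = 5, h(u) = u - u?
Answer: 98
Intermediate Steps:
h(u) = 0
c(a, O) = 0 (c(a, O) = (-4 + O)*0 = 0)
(-7 + c(-3, j))*(-14) = (-7 + 0)*(-14) = -7*(-14) = 98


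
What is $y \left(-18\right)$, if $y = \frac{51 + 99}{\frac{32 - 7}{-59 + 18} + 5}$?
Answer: $-615$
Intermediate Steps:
$y = \frac{205}{6}$ ($y = \frac{150}{\frac{25}{-41} + 5} = \frac{150}{25 \left(- \frac{1}{41}\right) + 5} = \frac{150}{- \frac{25}{41} + 5} = \frac{150}{\frac{180}{41}} = 150 \cdot \frac{41}{180} = \frac{205}{6} \approx 34.167$)
$y \left(-18\right) = \frac{205}{6} \left(-18\right) = -615$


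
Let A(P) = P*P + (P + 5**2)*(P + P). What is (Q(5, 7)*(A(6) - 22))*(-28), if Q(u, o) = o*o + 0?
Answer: -529592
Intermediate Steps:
Q(u, o) = o**2 (Q(u, o) = o**2 + 0 = o**2)
A(P) = P**2 + 2*P*(25 + P) (A(P) = P**2 + (P + 25)*(2*P) = P**2 + (25 + P)*(2*P) = P**2 + 2*P*(25 + P))
(Q(5, 7)*(A(6) - 22))*(-28) = (7**2*(6*(50 + 3*6) - 22))*(-28) = (49*(6*(50 + 18) - 22))*(-28) = (49*(6*68 - 22))*(-28) = (49*(408 - 22))*(-28) = (49*386)*(-28) = 18914*(-28) = -529592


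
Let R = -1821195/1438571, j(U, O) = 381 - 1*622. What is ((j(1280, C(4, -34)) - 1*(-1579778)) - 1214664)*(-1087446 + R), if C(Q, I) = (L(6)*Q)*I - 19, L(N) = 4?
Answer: -570796411811455653/1438571 ≈ -3.9678e+11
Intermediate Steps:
C(Q, I) = -19 + 4*I*Q (C(Q, I) = (4*Q)*I - 19 = 4*I*Q - 19 = -19 + 4*I*Q)
j(U, O) = -241 (j(U, O) = 381 - 622 = -241)
R = -1821195/1438571 (R = -1821195*1/1438571 = -1821195/1438571 ≈ -1.2660)
((j(1280, C(4, -34)) - 1*(-1579778)) - 1214664)*(-1087446 + R) = ((-241 - 1*(-1579778)) - 1214664)*(-1087446 - 1821195/1438571) = ((-241 + 1579778) - 1214664)*(-1564370100861/1438571) = (1579537 - 1214664)*(-1564370100861/1438571) = 364873*(-1564370100861/1438571) = -570796411811455653/1438571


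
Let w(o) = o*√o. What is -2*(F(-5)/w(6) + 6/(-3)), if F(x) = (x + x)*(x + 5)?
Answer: 4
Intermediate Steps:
F(x) = 2*x*(5 + x) (F(x) = (2*x)*(5 + x) = 2*x*(5 + x))
w(o) = o^(3/2)
-2*(F(-5)/w(6) + 6/(-3)) = -2*((2*(-5)*(5 - 5))/(6^(3/2)) + 6/(-3)) = -2*((2*(-5)*0)/((6*√6)) + 6*(-⅓)) = -2*(0*(√6/36) - 2) = -2*(0 - 2) = -2*(-2) = 4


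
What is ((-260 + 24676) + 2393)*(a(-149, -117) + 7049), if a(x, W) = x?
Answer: 184982100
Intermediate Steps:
((-260 + 24676) + 2393)*(a(-149, -117) + 7049) = ((-260 + 24676) + 2393)*(-149 + 7049) = (24416 + 2393)*6900 = 26809*6900 = 184982100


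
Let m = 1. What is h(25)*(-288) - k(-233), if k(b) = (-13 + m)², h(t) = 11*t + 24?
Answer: -86256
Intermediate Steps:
h(t) = 24 + 11*t
k(b) = 144 (k(b) = (-13 + 1)² = (-12)² = 144)
h(25)*(-288) - k(-233) = (24 + 11*25)*(-288) - 1*144 = (24 + 275)*(-288) - 144 = 299*(-288) - 144 = -86112 - 144 = -86256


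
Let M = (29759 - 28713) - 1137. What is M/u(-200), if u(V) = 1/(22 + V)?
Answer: 16198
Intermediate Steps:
M = -91 (M = 1046 - 1137 = -91)
M/u(-200) = -91/(1/(22 - 200)) = -91/(1/(-178)) = -91/(-1/178) = -91*(-178) = 16198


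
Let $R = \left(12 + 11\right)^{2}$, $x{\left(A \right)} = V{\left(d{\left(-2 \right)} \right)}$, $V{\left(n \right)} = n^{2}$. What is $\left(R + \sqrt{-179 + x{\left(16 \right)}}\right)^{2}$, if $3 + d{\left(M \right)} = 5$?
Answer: $279666 + 5290 i \sqrt{7} \approx 2.7967 \cdot 10^{5} + 13996.0 i$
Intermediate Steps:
$d{\left(M \right)} = 2$ ($d{\left(M \right)} = -3 + 5 = 2$)
$x{\left(A \right)} = 4$ ($x{\left(A \right)} = 2^{2} = 4$)
$R = 529$ ($R = 23^{2} = 529$)
$\left(R + \sqrt{-179 + x{\left(16 \right)}}\right)^{2} = \left(529 + \sqrt{-179 + 4}\right)^{2} = \left(529 + \sqrt{-175}\right)^{2} = \left(529 + 5 i \sqrt{7}\right)^{2}$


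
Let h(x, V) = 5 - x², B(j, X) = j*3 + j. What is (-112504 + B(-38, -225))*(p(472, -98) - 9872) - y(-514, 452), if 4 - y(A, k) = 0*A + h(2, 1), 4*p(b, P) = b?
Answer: 1098846621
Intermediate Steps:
p(b, P) = b/4
B(j, X) = 4*j (B(j, X) = 3*j + j = 4*j)
y(A, k) = 3 (y(A, k) = 4 - (0*A + (5 - 1*2²)) = 4 - (0 + (5 - 1*4)) = 4 - (0 + (5 - 4)) = 4 - (0 + 1) = 4 - 1*1 = 4 - 1 = 3)
(-112504 + B(-38, -225))*(p(472, -98) - 9872) - y(-514, 452) = (-112504 + 4*(-38))*((¼)*472 - 9872) - 1*3 = (-112504 - 152)*(118 - 9872) - 3 = -112656*(-9754) - 3 = 1098846624 - 3 = 1098846621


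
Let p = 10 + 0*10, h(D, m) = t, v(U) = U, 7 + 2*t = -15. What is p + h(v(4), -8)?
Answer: -1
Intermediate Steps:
t = -11 (t = -7/2 + (1/2)*(-15) = -7/2 - 15/2 = -11)
h(D, m) = -11
p = 10 (p = 10 + 0 = 10)
p + h(v(4), -8) = 10 - 11 = -1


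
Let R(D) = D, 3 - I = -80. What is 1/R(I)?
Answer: 1/83 ≈ 0.012048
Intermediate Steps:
I = 83 (I = 3 - 1*(-80) = 3 + 80 = 83)
1/R(I) = 1/83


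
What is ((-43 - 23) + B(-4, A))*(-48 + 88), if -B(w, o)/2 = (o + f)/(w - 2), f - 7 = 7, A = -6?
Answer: -7600/3 ≈ -2533.3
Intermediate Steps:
f = 14 (f = 7 + 7 = 14)
B(w, o) = -2*(14 + o)/(-2 + w) (B(w, o) = -2*(o + 14)/(w - 2) = -2*(14 + o)/(-2 + w))
((-43 - 23) + B(-4, A))*(-48 + 88) = ((-43 - 23) + 2*(-14 - 1*(-6))/(-2 - 4))*(-48 + 88) = (-66 + 2*(-14 + 6)/(-6))*40 = (-66 + 2*(-⅙)*(-8))*40 = (-66 + 8/3)*40 = -190/3*40 = -7600/3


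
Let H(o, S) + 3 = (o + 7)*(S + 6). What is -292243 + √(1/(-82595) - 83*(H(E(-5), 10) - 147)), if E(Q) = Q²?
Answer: -292243 + 3*I*√22774647755305/82595 ≈ -2.9224e+5 + 173.34*I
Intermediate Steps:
H(o, S) = -3 + (6 + S)*(7 + o) (H(o, S) = -3 + (o + 7)*(S + 6) = -3 + (7 + o)*(6 + S) = -3 + (6 + S)*(7 + o))
-292243 + √(1/(-82595) - 83*(H(E(-5), 10) - 147)) = -292243 + √(1/(-82595) - 83*((39 + 6*(-5)² + 7*10 + 10*(-5)²) - 147)) = -292243 + √(-1/82595 - 83*((39 + 6*25 + 70 + 10*25) - 147)) = -292243 + √(-1/82595 - 83*((39 + 150 + 70 + 250) - 147)) = -292243 + √(-1/82595 - 83*(509 - 147)) = -292243 + √(-1/82595 - 83*362) = -292243 + √(-1/82595 - 30046) = -292243 + √(-2481649371/82595) = -292243 + 3*I*√22774647755305/82595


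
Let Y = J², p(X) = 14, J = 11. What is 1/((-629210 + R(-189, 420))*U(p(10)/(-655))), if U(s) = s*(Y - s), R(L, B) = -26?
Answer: 429025/698304718776 ≈ 6.1438e-7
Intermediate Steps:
Y = 121 (Y = 11² = 121)
U(s) = s*(121 - s)
1/((-629210 + R(-189, 420))*U(p(10)/(-655))) = 1/((-629210 - 26)*(((14/(-655))*(121 - 14/(-655))))) = 1/((-629236)*(((14*(-1/655))*(121 - 14*(-1)/655)))) = -(-655/(14*(121 - 1*(-14/655))))/629236 = -(-655/(14*(121 + 14/655)))/629236 = -1/(629236*((-14/655*79269/655))) = -1/(629236*(-1109766/429025)) = -1/629236*(-429025/1109766) = 429025/698304718776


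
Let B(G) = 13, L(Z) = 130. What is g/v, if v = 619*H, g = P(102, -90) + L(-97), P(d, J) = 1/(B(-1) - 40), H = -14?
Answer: -3509/233982 ≈ -0.014997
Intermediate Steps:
P(d, J) = -1/27 (P(d, J) = 1/(13 - 40) = 1/(-27) = -1/27)
g = 3509/27 (g = -1/27 + 130 = 3509/27 ≈ 129.96)
v = -8666 (v = 619*(-14) = -8666)
g/v = (3509/27)/(-8666) = (3509/27)*(-1/8666) = -3509/233982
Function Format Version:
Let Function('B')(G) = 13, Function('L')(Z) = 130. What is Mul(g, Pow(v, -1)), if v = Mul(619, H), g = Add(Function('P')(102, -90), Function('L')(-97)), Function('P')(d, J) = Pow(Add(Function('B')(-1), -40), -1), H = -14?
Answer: Rational(-3509, 233982) ≈ -0.014997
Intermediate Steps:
Function('P')(d, J) = Rational(-1, 27) (Function('P')(d, J) = Pow(Add(13, -40), -1) = Pow(-27, -1) = Rational(-1, 27))
g = Rational(3509, 27) (g = Add(Rational(-1, 27), 130) = Rational(3509, 27) ≈ 129.96)
v = -8666 (v = Mul(619, -14) = -8666)
Mul(g, Pow(v, -1)) = Mul(Rational(3509, 27), Pow(-8666, -1)) = Mul(Rational(3509, 27), Rational(-1, 8666)) = Rational(-3509, 233982)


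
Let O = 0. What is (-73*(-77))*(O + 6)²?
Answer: 202356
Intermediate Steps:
(-73*(-77))*(O + 6)² = (-73*(-77))*(0 + 6)² = 5621*6² = 5621*36 = 202356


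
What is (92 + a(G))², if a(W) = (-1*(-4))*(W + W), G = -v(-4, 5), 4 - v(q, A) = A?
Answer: 10000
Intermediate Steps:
v(q, A) = 4 - A
G = 1 (G = -(4 - 1*5) = -(4 - 5) = -1*(-1) = 1)
a(W) = 8*W (a(W) = 4*(2*W) = 8*W)
(92 + a(G))² = (92 + 8*1)² = (92 + 8)² = 100² = 10000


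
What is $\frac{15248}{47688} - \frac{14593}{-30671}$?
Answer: $\frac{145447799}{182829831} \approx 0.79554$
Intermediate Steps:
$\frac{15248}{47688} - \frac{14593}{-30671} = 15248 \cdot \frac{1}{47688} - - \frac{14593}{30671} = \frac{1906}{5961} + \frac{14593}{30671} = \frac{145447799}{182829831}$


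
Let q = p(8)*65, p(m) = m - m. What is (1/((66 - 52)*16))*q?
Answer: 0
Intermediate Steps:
p(m) = 0
q = 0 (q = 0*65 = 0)
(1/((66 - 52)*16))*q = (1/((66 - 52)*16))*0 = ((1/16)/14)*0 = ((1/14)*(1/16))*0 = (1/224)*0 = 0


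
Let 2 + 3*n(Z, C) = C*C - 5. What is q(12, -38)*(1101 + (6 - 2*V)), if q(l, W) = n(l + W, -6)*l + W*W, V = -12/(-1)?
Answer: 1689480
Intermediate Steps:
n(Z, C) = -7/3 + C**2/3 (n(Z, C) = -2/3 + (C*C - 5)/3 = -2/3 + (C**2 - 5)/3 = -2/3 + (-5 + C**2)/3 = -2/3 + (-5/3 + C**2/3) = -7/3 + C**2/3)
V = 12 (V = -12*(-1) = 12)
q(l, W) = W**2 + 29*l/3 (q(l, W) = (-7/3 + (1/3)*(-6)**2)*l + W*W = (-7/3 + (1/3)*36)*l + W**2 = (-7/3 + 12)*l + W**2 = 29*l/3 + W**2 = W**2 + 29*l/3)
q(12, -38)*(1101 + (6 - 2*V)) = ((-38)**2 + (29/3)*12)*(1101 + (6 - 2*12)) = (1444 + 116)*(1101 + (6 - 24)) = 1560*(1101 - 18) = 1560*1083 = 1689480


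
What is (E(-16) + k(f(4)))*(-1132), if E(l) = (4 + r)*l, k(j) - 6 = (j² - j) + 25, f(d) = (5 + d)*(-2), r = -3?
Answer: -404124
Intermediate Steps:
f(d) = -10 - 2*d
k(j) = 31 + j² - j (k(j) = 6 + ((j² - j) + 25) = 6 + (25 + j² - j) = 31 + j² - j)
E(l) = l (E(l) = (4 - 3)*l = 1*l = l)
(E(-16) + k(f(4)))*(-1132) = (-16 + (31 + (-10 - 2*4)² - (-10 - 2*4)))*(-1132) = (-16 + (31 + (-10 - 8)² - (-10 - 8)))*(-1132) = (-16 + (31 + (-18)² - 1*(-18)))*(-1132) = (-16 + (31 + 324 + 18))*(-1132) = (-16 + 373)*(-1132) = 357*(-1132) = -404124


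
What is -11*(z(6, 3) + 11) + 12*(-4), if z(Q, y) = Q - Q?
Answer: -169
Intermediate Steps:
z(Q, y) = 0
-11*(z(6, 3) + 11) + 12*(-4) = -11*(0 + 11) + 12*(-4) = -11*11 - 48 = -121 - 48 = -169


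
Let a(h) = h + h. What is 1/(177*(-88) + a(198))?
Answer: -1/15180 ≈ -6.5876e-5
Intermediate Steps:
a(h) = 2*h
1/(177*(-88) + a(198)) = 1/(177*(-88) + 2*198) = 1/(-15576 + 396) = 1/(-15180) = -1/15180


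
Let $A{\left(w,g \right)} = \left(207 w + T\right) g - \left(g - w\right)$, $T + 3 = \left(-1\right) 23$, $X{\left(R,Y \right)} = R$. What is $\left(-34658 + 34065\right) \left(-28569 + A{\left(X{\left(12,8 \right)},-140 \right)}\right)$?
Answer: $220914441$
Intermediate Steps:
$T = -26$ ($T = -3 - 23 = -26$)
$A{\left(w,g \right)} = w - g + g \left(-26 + 207 w\right)$ ($A{\left(w,g \right)} = \left(207 w - 26\right) g - \left(g - w\right) = \left(-26 + 207 w\right) g - \left(g - w\right) = g \left(-26 + 207 w\right) - \left(g - w\right) = w - g + g \left(-26 + 207 w\right)$)
$\left(-34658 + 34065\right) \left(-28569 + A{\left(X{\left(12,8 \right)},-140 \right)}\right) = \left(-34658 + 34065\right) \left(-28569 + \left(12 - -3780 + 207 \left(-140\right) 12\right)\right) = - 593 \left(-28569 + \left(12 + 3780 - 347760\right)\right) = - 593 \left(-28569 - 343968\right) = \left(-593\right) \left(-372537\right) = 220914441$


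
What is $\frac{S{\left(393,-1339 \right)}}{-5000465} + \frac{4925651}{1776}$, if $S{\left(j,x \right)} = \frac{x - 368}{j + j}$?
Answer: $\frac{3226601451535937}{1163388185040} \approx 2773.5$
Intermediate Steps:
$S{\left(j,x \right)} = \frac{-368 + x}{2 j}$
$\frac{S{\left(393,-1339 \right)}}{-5000465} + \frac{4925651}{1776} = \frac{\frac{1}{2} \cdot \frac{1}{393} \left(-368 - 1339\right)}{-5000465} + \frac{4925651}{1776} = \frac{1}{2} \cdot \frac{1}{393} \left(-1707\right) \left(- \frac{1}{5000465}\right) + 4925651 \cdot \frac{1}{1776} = \left(- \frac{569}{262}\right) \left(- \frac{1}{5000465}\right) + \frac{4925651}{1776} = \frac{569}{1310121830} + \frac{4925651}{1776} = \frac{3226601451535937}{1163388185040}$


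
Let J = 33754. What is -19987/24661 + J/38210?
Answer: 34352062/471148405 ≈ 0.072911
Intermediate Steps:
-19987/24661 + J/38210 = -19987/24661 + 33754/38210 = -19987*1/24661 + 33754*(1/38210) = -19987/24661 + 16877/19105 = 34352062/471148405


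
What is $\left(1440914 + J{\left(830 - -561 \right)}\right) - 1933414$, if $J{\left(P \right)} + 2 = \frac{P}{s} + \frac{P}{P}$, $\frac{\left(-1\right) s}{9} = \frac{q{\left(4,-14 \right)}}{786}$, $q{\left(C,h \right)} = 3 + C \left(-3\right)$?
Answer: $- \frac{12933085}{27} \approx -4.79 \cdot 10^{5}$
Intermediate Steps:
$q{\left(C,h \right)} = 3 - 3 C$
$s = \frac{27}{262}$ ($s = - 9 \frac{3 - 12}{786} = - 9 \left(3 - 12\right) \frac{1}{786} = - 9 \left(\left(-9\right) \frac{1}{786}\right) = \left(-9\right) \left(- \frac{3}{262}\right) = \frac{27}{262} \approx 0.10305$)
$J{\left(P \right)} = -1 + \frac{262 P}{27}$ ($J{\left(P \right)} = -2 + \left(\frac{P}{\frac{27}{262}} + \frac{P}{P}\right) = -2 + \left(P \frac{262}{27} + 1\right) = -2 + \left(\frac{262 P}{27} + 1\right) = -2 + \left(1 + \frac{262 P}{27}\right) = -1 + \frac{262 P}{27}$)
$\left(1440914 + J{\left(830 - -561 \right)}\right) - 1933414 = \left(1440914 - \left(1 - \frac{262 \left(830 - -561\right)}{27}\right)\right) - 1933414 = \left(1440914 - \left(1 - \frac{262 \left(830 + 561\right)}{27}\right)\right) - 1933414 = \left(1440914 + \left(-1 + \frac{262}{27} \cdot 1391\right)\right) - 1933414 = \left(1440914 + \left(-1 + \frac{364442}{27}\right)\right) - 1933414 = \left(1440914 + \frac{364415}{27}\right) - 1933414 = \frac{39269093}{27} - 1933414 = - \frac{12933085}{27}$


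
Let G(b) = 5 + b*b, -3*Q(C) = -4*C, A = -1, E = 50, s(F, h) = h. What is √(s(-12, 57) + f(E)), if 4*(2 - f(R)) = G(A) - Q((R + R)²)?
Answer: √122070/6 ≈ 58.231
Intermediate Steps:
Q(C) = 4*C/3 (Q(C) = -(-4)*C/3 = 4*C/3)
G(b) = 5 + b²
f(R) = ½ + 4*R²/3 (f(R) = 2 - ((5 + (-1)²) - 4*(R + R)²/3)/4 = 2 - ((5 + 1) - 4*(2*R)²/3)/4 = 2 - (6 - 4*4*R²/3)/4 = 2 - (6 - 16*R²/3)/4 = 2 + (-3/2 + 4*R²/3) = ½ + 4*R²/3)
√(s(-12, 57) + f(E)) = √(57 + (½ + (4/3)*50²)) = √(57 + (½ + (4/3)*2500)) = √(57 + (½ + 10000/3)) = √(57 + 20003/6) = √(20345/6) = √122070/6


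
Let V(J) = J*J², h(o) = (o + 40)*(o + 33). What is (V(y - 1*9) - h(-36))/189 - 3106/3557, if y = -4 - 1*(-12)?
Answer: -547907/672273 ≈ -0.81501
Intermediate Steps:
y = 8 (y = -4 + 12 = 8)
h(o) = (33 + o)*(40 + o) (h(o) = (40 + o)*(33 + o) = (33 + o)*(40 + o))
V(J) = J³
(V(y - 1*9) - h(-36))/189 - 3106/3557 = ((8 - 1*9)³ - (1320 + (-36)² + 73*(-36)))/189 - 3106/3557 = ((8 - 9)³ - (1320 + 1296 - 2628))*(1/189) - 3106*1/3557 = ((-1)³ - 1*(-12))*(1/189) - 3106/3557 = (-1 + 12)*(1/189) - 3106/3557 = 11*(1/189) - 3106/3557 = 11/189 - 3106/3557 = -547907/672273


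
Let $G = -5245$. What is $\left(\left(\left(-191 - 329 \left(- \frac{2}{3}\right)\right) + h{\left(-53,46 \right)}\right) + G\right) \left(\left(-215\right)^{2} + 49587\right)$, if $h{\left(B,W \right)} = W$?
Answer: $- \frac{1486235744}{3} \approx -4.9541 \cdot 10^{8}$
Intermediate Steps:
$\left(\left(\left(-191 - 329 \left(- \frac{2}{3}\right)\right) + h{\left(-53,46 \right)}\right) + G\right) \left(\left(-215\right)^{2} + 49587\right) = \left(\left(\left(-191 - 329 \left(- \frac{2}{3}\right)\right) + 46\right) - 5245\right) \left(\left(-215\right)^{2} + 49587\right) = \left(\left(\left(-191 - 329 \left(\left(-2\right) \frac{1}{3}\right)\right) + 46\right) - 5245\right) \left(46225 + 49587\right) = \left(\left(\left(-191 - - \frac{658}{3}\right) + 46\right) - 5245\right) 95812 = \left(\left(\left(-191 + \frac{658}{3}\right) + 46\right) - 5245\right) 95812 = \left(\left(\frac{85}{3} + 46\right) - 5245\right) 95812 = \left(\frac{223}{3} - 5245\right) 95812 = \left(- \frac{15512}{3}\right) 95812 = - \frac{1486235744}{3}$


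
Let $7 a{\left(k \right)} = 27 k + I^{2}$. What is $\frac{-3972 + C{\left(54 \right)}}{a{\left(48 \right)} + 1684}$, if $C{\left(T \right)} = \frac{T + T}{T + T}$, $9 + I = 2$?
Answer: $- \frac{27797}{13133} \approx -2.1166$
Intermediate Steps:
$I = -7$ ($I = -9 + 2 = -7$)
$a{\left(k \right)} = 7 + \frac{27 k}{7}$ ($a{\left(k \right)} = \frac{27 k + \left(-7\right)^{2}}{7} = \frac{27 k + 49}{7} = \frac{49 + 27 k}{7} = 7 + \frac{27 k}{7}$)
$C{\left(T \right)} = 1$ ($C{\left(T \right)} = \frac{2 T}{2 T} = 2 T \frac{1}{2 T} = 1$)
$\frac{-3972 + C{\left(54 \right)}}{a{\left(48 \right)} + 1684} = \frac{-3972 + 1}{\left(7 + \frac{27}{7} \cdot 48\right) + 1684} = - \frac{3971}{\left(7 + \frac{1296}{7}\right) + 1684} = - \frac{3971}{\frac{1345}{7} + 1684} = - \frac{3971}{\frac{13133}{7}} = \left(-3971\right) \frac{7}{13133} = - \frac{27797}{13133}$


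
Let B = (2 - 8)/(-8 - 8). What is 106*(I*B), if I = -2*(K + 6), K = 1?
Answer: -1113/2 ≈ -556.50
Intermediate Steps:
B = 3/8 (B = -6/(-16) = -6*(-1/16) = 3/8 ≈ 0.37500)
I = -14 (I = -2*(1 + 6) = -2*7 = -14)
106*(I*B) = 106*(-14*3/8) = 106*(-21/4) = -1113/2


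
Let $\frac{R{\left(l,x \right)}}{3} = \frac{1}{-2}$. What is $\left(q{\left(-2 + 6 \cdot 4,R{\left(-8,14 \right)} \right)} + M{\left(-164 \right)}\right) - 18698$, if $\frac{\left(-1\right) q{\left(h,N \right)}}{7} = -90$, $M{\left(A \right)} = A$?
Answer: $-18232$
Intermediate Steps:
$R{\left(l,x \right)} = - \frac{3}{2}$ ($R{\left(l,x \right)} = \frac{3}{-2} = 3 \left(- \frac{1}{2}\right) = - \frac{3}{2}$)
$q{\left(h,N \right)} = 630$ ($q{\left(h,N \right)} = \left(-7\right) \left(-90\right) = 630$)
$\left(q{\left(-2 + 6 \cdot 4,R{\left(-8,14 \right)} \right)} + M{\left(-164 \right)}\right) - 18698 = \left(630 - 164\right) - 18698 = 466 - 18698 = -18232$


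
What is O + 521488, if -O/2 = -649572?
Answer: 1820632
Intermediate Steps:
O = 1299144 (O = -2*(-649572) = 1299144)
O + 521488 = 1299144 + 521488 = 1820632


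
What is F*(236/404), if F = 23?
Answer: 1357/101 ≈ 13.436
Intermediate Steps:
F*(236/404) = 23*(236/404) = 23*(236*(1/404)) = 23*(59/101) = 1357/101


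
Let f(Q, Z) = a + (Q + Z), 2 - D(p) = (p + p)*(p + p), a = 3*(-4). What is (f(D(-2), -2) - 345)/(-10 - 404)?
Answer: 373/414 ≈ 0.90097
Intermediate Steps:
a = -12
D(p) = 2 - 4*p² (D(p) = 2 - (p + p)*(p + p) = 2 - 2*p*2*p = 2 - 4*p²)
f(Q, Z) = -12 + Q + Z (f(Q, Z) = -12 + (Q + Z) = -12 + Q + Z)
(f(D(-2), -2) - 345)/(-10 - 404) = ((-12 + (2 - 4*(-2)²) - 2) - 345)/(-10 - 404) = ((-12 + (2 - 4*4) - 2) - 345)/(-414) = ((-12 + (2 - 16) - 2) - 345)*(-1/414) = ((-12 - 14 - 2) - 345)*(-1/414) = (-28 - 345)*(-1/414) = -373*(-1/414) = 373/414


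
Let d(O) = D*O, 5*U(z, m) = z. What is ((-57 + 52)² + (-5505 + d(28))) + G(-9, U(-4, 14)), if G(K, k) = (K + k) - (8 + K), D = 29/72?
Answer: -492977/90 ≈ -5477.5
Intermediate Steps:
U(z, m) = z/5
D = 29/72 (D = 29*(1/72) = 29/72 ≈ 0.40278)
d(O) = 29*O/72
G(K, k) = -8 + k (G(K, k) = (K + k) + (-8 - K) = -8 + k)
((-57 + 52)² + (-5505 + d(28))) + G(-9, U(-4, 14)) = ((-57 + 52)² + (-5505 + (29/72)*28)) + (-8 + (⅕)*(-4)) = ((-5)² + (-5505 + 203/18)) + (-8 - ⅘) = (25 - 98887/18) - 44/5 = -98437/18 - 44/5 = -492977/90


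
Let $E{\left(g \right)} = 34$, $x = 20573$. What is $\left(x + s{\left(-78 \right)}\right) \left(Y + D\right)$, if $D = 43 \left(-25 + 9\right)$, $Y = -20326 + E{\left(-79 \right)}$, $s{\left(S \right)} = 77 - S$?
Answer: $-434873440$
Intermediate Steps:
$Y = -20292$ ($Y = -20326 + 34 = -20292$)
$D = -688$ ($D = 43 \left(-16\right) = -688$)
$\left(x + s{\left(-78 \right)}\right) \left(Y + D\right) = \left(20573 + \left(77 - -78\right)\right) \left(-20292 - 688\right) = \left(20573 + \left(77 + 78\right)\right) \left(-20980\right) = \left(20573 + 155\right) \left(-20980\right) = 20728 \left(-20980\right) = -434873440$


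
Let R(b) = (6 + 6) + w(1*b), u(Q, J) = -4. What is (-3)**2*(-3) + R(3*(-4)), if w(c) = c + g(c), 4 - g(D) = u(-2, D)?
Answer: -19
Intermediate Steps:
g(D) = 8 (g(D) = 4 - 1*(-4) = 4 + 4 = 8)
w(c) = 8 + c (w(c) = c + 8 = 8 + c)
R(b) = 20 + b (R(b) = (6 + 6) + (8 + 1*b) = 12 + (8 + b) = 20 + b)
(-3)**2*(-3) + R(3*(-4)) = (-3)**2*(-3) + (20 + 3*(-4)) = 9*(-3) + (20 - 12) = -27 + 8 = -19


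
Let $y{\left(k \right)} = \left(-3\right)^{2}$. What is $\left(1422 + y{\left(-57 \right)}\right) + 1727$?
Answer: $3158$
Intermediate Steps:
$y{\left(k \right)} = 9$
$\left(1422 + y{\left(-57 \right)}\right) + 1727 = \left(1422 + 9\right) + 1727 = 1431 + 1727 = 3158$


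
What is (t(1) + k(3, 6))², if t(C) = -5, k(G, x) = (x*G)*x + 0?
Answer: 10609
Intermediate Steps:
k(G, x) = G*x² (k(G, x) = (G*x)*x + 0 = G*x² + 0 = G*x²)
(t(1) + k(3, 6))² = (-5 + 3*6²)² = (-5 + 3*36)² = (-5 + 108)² = 103² = 10609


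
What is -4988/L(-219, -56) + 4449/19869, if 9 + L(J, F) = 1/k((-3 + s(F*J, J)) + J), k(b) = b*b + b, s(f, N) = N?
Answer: 149134951799/268979899 ≈ 554.45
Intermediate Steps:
k(b) = b + b² (k(b) = b² + b = b + b²)
L(J, F) = -9 + 1/((-3 + 2*J)*(-2 + 2*J)) (L(J, F) = -9 + 1/(((-3 + J) + J)*(1 + ((-3 + J) + J))) = -9 + 1/((-3 + 2*J)*(1 + (-3 + 2*J))) = -9 + 1/((-3 + 2*J)*(-2 + 2*J)))
-4988/L(-219, -56) + 4449/19869 = -4988*2*(3 - 5*(-219) + 2*(-219)²)/(-53 - 36*(-219)² + 90*(-219)) + 4449/19869 = -4988*2*(3 + 1095 + 2*47961)/(-53 - 36*47961 - 19710) + 4449*(1/19869) = -4988*2*(3 + 1095 + 95922)/(-53 - 1726596 - 19710) + 1483/6623 = -4988/((½)*(-1746359)/97020) + 1483/6623 = -4988/((½)*(1/97020)*(-1746359)) + 1483/6623 = -4988/(-1746359/194040) + 1483/6623 = -4988*(-194040/1746359) + 1483/6623 = 22508640/40613 + 1483/6623 = 149134951799/268979899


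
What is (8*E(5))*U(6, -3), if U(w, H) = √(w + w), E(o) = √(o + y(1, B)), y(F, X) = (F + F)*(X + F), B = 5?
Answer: 16*√51 ≈ 114.26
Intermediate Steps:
y(F, X) = 2*F*(F + X) (y(F, X) = (2*F)*(F + X) = 2*F*(F + X))
E(o) = √(12 + o) (E(o) = √(o + 2*1*(1 + 5)) = √(o + 2*1*6) = √(o + 12) = √(12 + o))
U(w, H) = √2*√w (U(w, H) = √(2*w) = √2*√w)
(8*E(5))*U(6, -3) = (8*√(12 + 5))*(√2*√6) = (8*√17)*(2*√3) = 16*√51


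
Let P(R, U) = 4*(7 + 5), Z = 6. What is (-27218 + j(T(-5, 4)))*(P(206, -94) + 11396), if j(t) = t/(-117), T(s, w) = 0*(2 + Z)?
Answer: -311482792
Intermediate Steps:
T(s, w) = 0 (T(s, w) = 0*(2 + 6) = 0*8 = 0)
P(R, U) = 48 (P(R, U) = 4*12 = 48)
j(t) = -t/117 (j(t) = t*(-1/117) = -t/117)
(-27218 + j(T(-5, 4)))*(P(206, -94) + 11396) = (-27218 - 1/117*0)*(48 + 11396) = (-27218 + 0)*11444 = -27218*11444 = -311482792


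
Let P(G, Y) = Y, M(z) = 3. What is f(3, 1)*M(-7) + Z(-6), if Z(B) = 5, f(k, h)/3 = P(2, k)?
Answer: 32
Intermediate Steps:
f(k, h) = 3*k
f(3, 1)*M(-7) + Z(-6) = (3*3)*3 + 5 = 9*3 + 5 = 27 + 5 = 32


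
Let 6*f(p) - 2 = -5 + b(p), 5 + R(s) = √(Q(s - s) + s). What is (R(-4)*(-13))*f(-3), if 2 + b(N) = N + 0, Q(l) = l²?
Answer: -260/3 + 104*I/3 ≈ -86.667 + 34.667*I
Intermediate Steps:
b(N) = -2 + N (b(N) = -2 + (N + 0) = -2 + N)
R(s) = -5 + √s (R(s) = -5 + √((s - s)² + s) = -5 + √(0² + s) = -5 + √(0 + s) = -5 + √s)
f(p) = -⅚ + p/6 (f(p) = ⅓ + (-5 + (-2 + p))/6 = ⅓ + (-7 + p)/6 = ⅓ + (-7/6 + p/6) = -⅚ + p/6)
(R(-4)*(-13))*f(-3) = ((-5 + √(-4))*(-13))*(-⅚ + (⅙)*(-3)) = ((-5 + 2*I)*(-13))*(-⅚ - ½) = (65 - 26*I)*(-4/3) = -260/3 + 104*I/3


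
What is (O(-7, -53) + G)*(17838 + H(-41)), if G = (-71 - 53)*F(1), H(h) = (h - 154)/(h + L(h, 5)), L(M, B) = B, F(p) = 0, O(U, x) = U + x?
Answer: -1070605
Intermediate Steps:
H(h) = (-154 + h)/(5 + h) (H(h) = (h - 154)/(h + 5) = (-154 + h)/(5 + h))
G = 0 (G = (-71 - 53)*0 = -124*0 = 0)
(O(-7, -53) + G)*(17838 + H(-41)) = ((-7 - 53) + 0)*(17838 + (-154 - 41)/(5 - 41)) = (-60 + 0)*(17838 - 195/(-36)) = -60*(17838 - 1/36*(-195)) = -60*(17838 + 65/12) = -60*214121/12 = -1070605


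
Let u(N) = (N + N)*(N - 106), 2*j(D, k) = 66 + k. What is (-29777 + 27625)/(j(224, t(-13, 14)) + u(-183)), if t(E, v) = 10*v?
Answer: -2152/105877 ≈ -0.020325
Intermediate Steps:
j(D, k) = 33 + k/2 (j(D, k) = (66 + k)/2 = 33 + k/2)
u(N) = 2*N*(-106 + N) (u(N) = (2*N)*(-106 + N) = 2*N*(-106 + N))
(-29777 + 27625)/(j(224, t(-13, 14)) + u(-183)) = (-29777 + 27625)/((33 + (10*14)/2) + 2*(-183)*(-106 - 183)) = -2152/((33 + (½)*140) + 2*(-183)*(-289)) = -2152/((33 + 70) + 105774) = -2152/(103 + 105774) = -2152/105877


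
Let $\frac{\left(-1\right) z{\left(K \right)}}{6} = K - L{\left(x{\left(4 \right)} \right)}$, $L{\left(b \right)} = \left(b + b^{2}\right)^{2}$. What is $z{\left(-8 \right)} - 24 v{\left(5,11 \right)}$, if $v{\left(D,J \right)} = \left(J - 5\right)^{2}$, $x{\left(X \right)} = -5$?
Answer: $1584$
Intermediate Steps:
$z{\left(K \right)} = 2400 - 6 K$ ($z{\left(K \right)} = - 6 \left(K - \left(-5\right)^{2} \left(1 - 5\right)^{2}\right) = - 6 \left(K - 25 \left(-4\right)^{2}\right) = - 6 \left(K - 25 \cdot 16\right) = - 6 \left(K - 400\right) = - 6 \left(-400 + K\right) = 2400 - 6 K$)
$v{\left(D,J \right)} = \left(-5 + J\right)^{2}$
$z{\left(-8 \right)} - 24 v{\left(5,11 \right)} = \left(2400 - -48\right) - 24 \left(-5 + 11\right)^{2} = \left(2400 + 48\right) - 24 \cdot 6^{2} = 2448 - 864 = 1584$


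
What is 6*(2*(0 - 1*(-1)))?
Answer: 12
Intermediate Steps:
6*(2*(0 - 1*(-1))) = 6*(2*(0 + 1)) = 6*(2*1) = 6*2 = 12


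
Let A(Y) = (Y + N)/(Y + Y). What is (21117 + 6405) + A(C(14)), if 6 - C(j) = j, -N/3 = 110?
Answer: 220345/8 ≈ 27543.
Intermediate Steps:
N = -330 (N = -3*110 = -330)
C(j) = 6 - j
A(Y) = (-330 + Y)/(2*Y) (A(Y) = (Y - 330)/(Y + Y) = (-330 + Y)/((2*Y)) = (-330 + Y)*(1/(2*Y)) = (-330 + Y)/(2*Y))
(21117 + 6405) + A(C(14)) = (21117 + 6405) + (-330 + (6 - 1*14))/(2*(6 - 1*14)) = 27522 + (-330 + (6 - 14))/(2*(6 - 14)) = 27522 + (½)*(-330 - 8)/(-8) = 27522 + (½)*(-⅛)*(-338) = 27522 + 169/8 = 220345/8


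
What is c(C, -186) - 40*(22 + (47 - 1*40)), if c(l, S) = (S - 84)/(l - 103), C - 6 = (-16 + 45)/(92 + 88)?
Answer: -20171360/17431 ≈ -1157.2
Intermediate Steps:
C = 1109/180 (C = 6 + (-16 + 45)/(92 + 88) = 6 + 29/180 = 1109/180 ≈ 6.1611)
c(l, S) = (-84 + S)/(-103 + l)
c(C, -186) - 40*(22 + (47 - 1*40)) = (-84 - 186)/(-103 + 1109/180) - 40*(22 + (47 - 1*40)) = -270/(-17431/180) - 40*(22 + (47 - 40)) = -180/17431*(-270) - 40*(22 + 7) = 48600/17431 - 40*29 = 48600/17431 - 1160 = -20171360/17431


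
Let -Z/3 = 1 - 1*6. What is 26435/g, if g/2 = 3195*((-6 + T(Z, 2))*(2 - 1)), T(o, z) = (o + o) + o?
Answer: 5287/49842 ≈ 0.10608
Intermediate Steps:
Z = 15 (Z = -3*(1 - 1*6) = -3*(1 - 6) = -3*(-5) = 15)
T(o, z) = 3*o (T(o, z) = 2*o + o = 3*o)
g = 249210 (g = 2*(3195*((-6 + 3*15)*(2 - 1))) = 2*(3195*((-6 + 45)*1)) = 2*(3195*(39*1)) = 2*(3195*39) = 2*124605 = 249210)
26435/g = 26435/249210 = 26435*(1/249210) = 5287/49842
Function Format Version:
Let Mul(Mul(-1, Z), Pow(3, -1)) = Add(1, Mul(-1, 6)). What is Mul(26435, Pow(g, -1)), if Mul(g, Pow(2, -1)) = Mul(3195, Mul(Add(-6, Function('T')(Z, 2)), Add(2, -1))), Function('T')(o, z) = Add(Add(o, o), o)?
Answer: Rational(5287, 49842) ≈ 0.10608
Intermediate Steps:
Z = 15 (Z = Mul(-3, Add(1, Mul(-1, 6))) = Mul(-3, Add(1, -6)) = Mul(-3, -5) = 15)
Function('T')(o, z) = Mul(3, o) (Function('T')(o, z) = Add(Mul(2, o), o) = Mul(3, o))
g = 249210 (g = Mul(2, Mul(3195, Mul(Add(-6, Mul(3, 15)), Add(2, -1)))) = Mul(2, Mul(3195, Mul(Add(-6, 45), 1))) = Mul(2, Mul(3195, Mul(39, 1))) = Mul(2, Mul(3195, 39)) = Mul(2, 124605) = 249210)
Mul(26435, Pow(g, -1)) = Mul(26435, Pow(249210, -1)) = Mul(26435, Rational(1, 249210)) = Rational(5287, 49842)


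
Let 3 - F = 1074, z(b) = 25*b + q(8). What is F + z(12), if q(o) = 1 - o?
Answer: -778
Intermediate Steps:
z(b) = -7 + 25*b (z(b) = 25*b + (1 - 1*8) = 25*b + (1 - 8) = 25*b - 7 = -7 + 25*b)
F = -1071 (F = 3 - 1*1074 = 3 - 1074 = -1071)
F + z(12) = -1071 + (-7 + 25*12) = -1071 + (-7 + 300) = -1071 + 293 = -778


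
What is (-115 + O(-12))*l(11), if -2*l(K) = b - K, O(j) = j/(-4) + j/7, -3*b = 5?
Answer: -15124/21 ≈ -720.19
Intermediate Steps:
b = -5/3 (b = -⅓*5 = -5/3 ≈ -1.6667)
O(j) = -3*j/28 (O(j) = j*(-¼) + j*(⅐) = -j/4 + j/7 = -3*j/28)
l(K) = ⅚ + K/2 (l(K) = -(-5/3 - K)/2 = ⅚ + K/2)
(-115 + O(-12))*l(11) = (-115 - 3/28*(-12))*(⅚ + (½)*11) = (-115 + 9/7)*(⅚ + 11/2) = -796/7*19/3 = -15124/21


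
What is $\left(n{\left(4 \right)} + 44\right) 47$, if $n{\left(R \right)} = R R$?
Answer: $2820$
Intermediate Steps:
$n{\left(R \right)} = R^{2}$
$\left(n{\left(4 \right)} + 44\right) 47 = \left(4^{2} + 44\right) 47 = \left(16 + 44\right) 47 = 60 \cdot 47 = 2820$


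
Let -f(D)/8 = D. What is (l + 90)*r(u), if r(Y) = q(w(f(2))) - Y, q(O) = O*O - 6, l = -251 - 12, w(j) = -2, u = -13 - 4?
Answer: -2595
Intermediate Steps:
f(D) = -8*D
u = -17
l = -263
q(O) = -6 + O**2 (q(O) = O**2 - 6 = -6 + O**2)
r(Y) = -2 - Y (r(Y) = (-6 + (-2)**2) - Y = (-6 + 4) - Y = -2 - Y)
(l + 90)*r(u) = (-263 + 90)*(-2 - 1*(-17)) = -173*(-2 + 17) = -173*15 = -2595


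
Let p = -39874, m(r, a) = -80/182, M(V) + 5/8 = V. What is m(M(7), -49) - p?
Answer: 3628494/91 ≈ 39874.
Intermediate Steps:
M(V) = -5/8 + V
m(r, a) = -40/91 (m(r, a) = -80*1/182 = -40/91)
m(M(7), -49) - p = -40/91 - 1*(-39874) = -40/91 + 39874 = 3628494/91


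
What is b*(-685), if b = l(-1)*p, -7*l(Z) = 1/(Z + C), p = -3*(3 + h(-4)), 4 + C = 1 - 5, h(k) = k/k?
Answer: 2740/21 ≈ 130.48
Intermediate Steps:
h(k) = 1
C = -8 (C = -4 + (1 - 5) = -4 - 4 = -8)
p = -12 (p = -3*(3 + 1) = -3*4 = -12)
l(Z) = -1/(7*(-8 + Z)) (l(Z) = -1/(7*(Z - 8)) = -1/(7*(-8 + Z)))
b = -4/21 (b = -1/(-56 + 7*(-1))*(-12) = -1/(-56 - 7)*(-12) = -1/(-63)*(-12) = -1*(-1/63)*(-12) = (1/63)*(-12) = -4/21 ≈ -0.19048)
b*(-685) = -4/21*(-685) = 2740/21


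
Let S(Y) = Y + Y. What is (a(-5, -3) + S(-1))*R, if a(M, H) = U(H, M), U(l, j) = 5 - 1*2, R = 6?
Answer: 6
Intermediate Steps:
S(Y) = 2*Y
U(l, j) = 3 (U(l, j) = 5 - 2 = 3)
a(M, H) = 3
(a(-5, -3) + S(-1))*R = (3 + 2*(-1))*6 = (3 - 2)*6 = 1*6 = 6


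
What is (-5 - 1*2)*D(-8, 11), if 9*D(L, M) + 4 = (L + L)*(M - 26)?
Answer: -1652/9 ≈ -183.56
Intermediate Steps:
D(L, M) = -4/9 + 2*L*(-26 + M)/9 (D(L, M) = -4/9 + ((L + L)*(M - 26))/9 = -4/9 + ((2*L)*(-26 + M))/9 = -4/9 + (2*L*(-26 + M))/9 = -4/9 + 2*L*(-26 + M)/9)
(-5 - 1*2)*D(-8, 11) = (-5 - 1*2)*(-4/9 - 52/9*(-8) + (2/9)*(-8)*11) = (-5 - 2)*(-4/9 + 416/9 - 176/9) = -7*236/9 = -1652/9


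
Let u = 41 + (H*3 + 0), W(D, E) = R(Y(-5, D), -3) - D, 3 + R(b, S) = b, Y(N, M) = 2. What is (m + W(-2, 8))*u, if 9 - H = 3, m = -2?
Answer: -59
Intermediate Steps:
H = 6 (H = 9 - 1*3 = 9 - 3 = 6)
R(b, S) = -3 + b
W(D, E) = -1 - D (W(D, E) = (-3 + 2) - D = -1 - D)
u = 59 (u = 41 + (6*3 + 0) = 41 + (18 + 0) = 41 + 18 = 59)
(m + W(-2, 8))*u = (-2 + (-1 - 1*(-2)))*59 = (-2 + (-1 + 2))*59 = (-2 + 1)*59 = -1*59 = -59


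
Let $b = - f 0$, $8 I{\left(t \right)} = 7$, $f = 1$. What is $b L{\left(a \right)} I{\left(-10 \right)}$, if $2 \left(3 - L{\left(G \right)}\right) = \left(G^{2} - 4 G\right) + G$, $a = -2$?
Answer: $0$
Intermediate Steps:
$L{\left(G \right)} = 3 - \frac{G^{2}}{2} + \frac{3 G}{2}$ ($L{\left(G \right)} = 3 - \frac{\left(G^{2} - 4 G\right) + G}{2} = 3 - \frac{G^{2} - 3 G}{2} = 3 - \left(\frac{G^{2}}{2} - \frac{3 G}{2}\right) = 3 - \frac{G^{2}}{2} + \frac{3 G}{2}$)
$I{\left(t \right)} = \frac{7}{8}$ ($I{\left(t \right)} = \frac{1}{8} \cdot 7 = \frac{7}{8}$)
$b = 0$ ($b = \left(-1\right) 1 \cdot 0 = \left(-1\right) 0 = 0$)
$b L{\left(a \right)} I{\left(-10 \right)} = 0 \left(3 - \frac{\left(-2\right)^{2}}{2} + \frac{3}{2} \left(-2\right)\right) \frac{7}{8} = 0 \left(3 - 2 - 3\right) \frac{7}{8} = 0 \left(-2\right) \frac{7}{8} = 0 \cdot \frac{7}{8} = 0$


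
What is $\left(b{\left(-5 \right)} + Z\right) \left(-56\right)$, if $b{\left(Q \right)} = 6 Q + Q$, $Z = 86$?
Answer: $-2856$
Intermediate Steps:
$b{\left(Q \right)} = 7 Q$
$\left(b{\left(-5 \right)} + Z\right) \left(-56\right) = \left(7 \left(-5\right) + 86\right) \left(-56\right) = \left(-35 + 86\right) \left(-56\right) = 51 \left(-56\right) = -2856$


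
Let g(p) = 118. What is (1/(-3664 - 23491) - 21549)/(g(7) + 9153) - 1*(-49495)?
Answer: 12459979314379/251754005 ≈ 49493.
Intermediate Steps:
(1/(-3664 - 23491) - 21549)/(g(7) + 9153) - 1*(-49495) = (1/(-3664 - 23491) - 21549)/(118 + 9153) - 1*(-49495) = (1/(-27155) - 21549)/9271 + 49495 = (-1/27155 - 21549)*(1/9271) + 49495 = -585163096/27155*1/9271 + 49495 = -585163096/251754005 + 49495 = 12459979314379/251754005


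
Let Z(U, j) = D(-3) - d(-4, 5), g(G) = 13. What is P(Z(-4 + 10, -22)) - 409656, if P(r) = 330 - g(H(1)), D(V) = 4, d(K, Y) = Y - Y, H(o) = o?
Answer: -409339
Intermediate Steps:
d(K, Y) = 0
Z(U, j) = 4 (Z(U, j) = 4 - 1*0 = 4 + 0 = 4)
P(r) = 317 (P(r) = 330 - 1*13 = 330 - 13 = 317)
P(Z(-4 + 10, -22)) - 409656 = 317 - 409656 = -409339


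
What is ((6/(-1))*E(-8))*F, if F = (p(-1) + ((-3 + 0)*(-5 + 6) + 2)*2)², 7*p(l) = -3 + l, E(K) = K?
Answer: 15552/49 ≈ 317.39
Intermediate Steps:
p(l) = -3/7 + l/7 (p(l) = (-3 + l)/7 = -3/7 + l/7)
F = 324/49 (F = ((-3/7 + (⅐)*(-1)) + ((-3 + 0)*(-5 + 6) + 2)*2)² = ((-3/7 - ⅐) + (-3*1 + 2)*2)² = (-4/7 + (-3 + 2)*2)² = (-4/7 - 1*2)² = (-4/7 - 2)² = (-18/7)² = 324/49 ≈ 6.6122)
((6/(-1))*E(-8))*F = ((6/(-1))*(-8))*(324/49) = ((6*(-1))*(-8))*(324/49) = -6*(-8)*(324/49) = 48*(324/49) = 15552/49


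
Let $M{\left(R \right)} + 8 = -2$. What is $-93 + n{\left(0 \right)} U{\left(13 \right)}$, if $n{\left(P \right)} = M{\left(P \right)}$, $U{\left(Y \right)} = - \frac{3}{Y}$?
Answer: $- \frac{1179}{13} \approx -90.692$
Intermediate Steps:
$M{\left(R \right)} = -10$ ($M{\left(R \right)} = -8 - 2 = -10$)
$n{\left(P \right)} = -10$
$-93 + n{\left(0 \right)} U{\left(13 \right)} = -93 - 10 \left(- \frac{3}{13}\right) = -93 - 10 \left(\left(-3\right) \frac{1}{13}\right) = -93 - - \frac{30}{13} = -93 + \frac{30}{13} = - \frac{1179}{13}$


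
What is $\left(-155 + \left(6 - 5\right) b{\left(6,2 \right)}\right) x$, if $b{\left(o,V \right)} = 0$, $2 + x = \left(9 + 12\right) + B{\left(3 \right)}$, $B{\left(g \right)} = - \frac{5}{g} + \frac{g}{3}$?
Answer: $- \frac{8525}{3} \approx -2841.7$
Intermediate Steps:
$B{\left(g \right)} = - \frac{5}{g} + \frac{g}{3}$ ($B{\left(g \right)} = - \frac{5}{g} + g \frac{1}{3} = - \frac{5}{g} + \frac{g}{3}$)
$x = \frac{55}{3}$ ($x = -2 + \left(\left(9 + 12\right) + \left(- \frac{5}{3} + \frac{1}{3} \cdot 3\right)\right) = -2 + \left(21 + \left(\left(-5\right) \frac{1}{3} + 1\right)\right) = -2 + \left(21 + \left(- \frac{5}{3} + 1\right)\right) = -2 + \left(21 - \frac{2}{3}\right) = -2 + \frac{61}{3} = \frac{55}{3} \approx 18.333$)
$\left(-155 + \left(6 - 5\right) b{\left(6,2 \right)}\right) x = \left(-155 + \left(6 - 5\right) 0\right) \frac{55}{3} = \left(-155 + 1 \cdot 0\right) \frac{55}{3} = \left(-155 + 0\right) \frac{55}{3} = \left(-155\right) \frac{55}{3} = - \frac{8525}{3}$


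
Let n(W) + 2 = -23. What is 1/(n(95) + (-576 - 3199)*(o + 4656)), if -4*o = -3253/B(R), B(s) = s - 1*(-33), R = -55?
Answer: -88/1534445325 ≈ -5.7350e-8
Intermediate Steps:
n(W) = -25 (n(W) = -2 - 23 = -25)
B(s) = 33 + s (B(s) = s + 33 = 33 + s)
o = -3253/88 (o = -(-3253)/(4*(33 - 55)) = -(-3253)/(4*(-22)) = -(-3253)*(-1)/(4*22) = -1/4*3253/22 = -3253/88 ≈ -36.966)
1/(n(95) + (-576 - 3199)*(o + 4656)) = 1/(-25 + (-576 - 3199)*(-3253/88 + 4656)) = 1/(-25 - 3775*406475/88) = 1/(-25 - 1534443125/88) = 1/(-1534445325/88) = -88/1534445325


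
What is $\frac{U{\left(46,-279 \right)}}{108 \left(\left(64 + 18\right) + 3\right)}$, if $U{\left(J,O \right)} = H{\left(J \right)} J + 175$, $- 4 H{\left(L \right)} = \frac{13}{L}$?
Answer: $\frac{229}{12240} \approx 0.018709$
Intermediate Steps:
$H{\left(L \right)} = - \frac{13}{4 L}$ ($H{\left(L \right)} = - \frac{13 \frac{1}{L}}{4} = - \frac{13}{4 L}$)
$U{\left(J,O \right)} = \frac{687}{4}$ ($U{\left(J,O \right)} = - \frac{13}{4 J} J + 175 = - \frac{13}{4} + 175 = \frac{687}{4}$)
$\frac{U{\left(46,-279 \right)}}{108 \left(\left(64 + 18\right) + 3\right)} = \frac{687}{4 \cdot 108 \left(\left(64 + 18\right) + 3\right)} = \frac{687}{4 \cdot 108 \left(82 + 3\right)} = \frac{687}{4 \cdot 108 \cdot 85} = \frac{687}{4 \cdot 9180} = \frac{687}{4} \cdot \frac{1}{9180} = \frac{229}{12240}$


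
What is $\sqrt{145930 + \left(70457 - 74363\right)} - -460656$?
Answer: $460656 + 2 \sqrt{35506} \approx 4.6103 \cdot 10^{5}$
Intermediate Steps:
$\sqrt{145930 + \left(70457 - 74363\right)} - -460656 = \sqrt{145930 + \left(70457 - 74363\right)} + 460656 = \sqrt{145930 - 3906} + 460656 = \sqrt{142024} + 460656 = 2 \sqrt{35506} + 460656 = 460656 + 2 \sqrt{35506}$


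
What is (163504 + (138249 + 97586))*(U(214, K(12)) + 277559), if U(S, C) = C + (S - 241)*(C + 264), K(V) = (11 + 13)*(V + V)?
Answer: 102013144245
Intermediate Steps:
K(V) = 48*V (K(V) = 24*(2*V) = 48*V)
U(S, C) = C + (-241 + S)*(264 + C)
(163504 + (138249 + 97586))*(U(214, K(12)) + 277559) = (163504 + (138249 + 97586))*((-63624 - 11520*12 + 264*214 + (48*12)*214) + 277559) = (163504 + 235835)*((-63624 - 240*576 + 56496 + 576*214) + 277559) = 399339*((-63624 - 138240 + 56496 + 123264) + 277559) = 399339*(-22104 + 277559) = 399339*255455 = 102013144245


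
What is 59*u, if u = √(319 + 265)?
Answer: 118*√146 ≈ 1425.8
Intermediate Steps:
u = 2*√146 (u = √584 = 2*√146 ≈ 24.166)
59*u = 59*(2*√146) = 118*√146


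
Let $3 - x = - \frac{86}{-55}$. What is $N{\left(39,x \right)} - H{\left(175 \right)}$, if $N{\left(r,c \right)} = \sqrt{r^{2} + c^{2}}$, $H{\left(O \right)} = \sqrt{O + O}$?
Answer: $- 5 \sqrt{14} + \frac{\sqrt{4607266}}{55} \approx 20.318$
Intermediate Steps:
$x = \frac{79}{55}$ ($x = 3 - - \frac{86}{-55} = 3 - \left(-86\right) \left(- \frac{1}{55}\right) = 3 - \frac{86}{55} = \frac{79}{55} \approx 1.4364$)
$H{\left(O \right)} = \sqrt{2} \sqrt{O}$ ($H{\left(O \right)} = \sqrt{2 O} = \sqrt{2} \sqrt{O}$)
$N{\left(r,c \right)} = \sqrt{c^{2} + r^{2}}$
$N{\left(39,x \right)} - H{\left(175 \right)} = \sqrt{\left(\frac{79}{55}\right)^{2} + 39^{2}} - \sqrt{2} \sqrt{175} = \sqrt{\frac{6241}{3025} + 1521} - \sqrt{2} \cdot 5 \sqrt{7} = \sqrt{\frac{4607266}{3025}} - 5 \sqrt{14} = \frac{\sqrt{4607266}}{55} - 5 \sqrt{14} = - 5 \sqrt{14} + \frac{\sqrt{4607266}}{55}$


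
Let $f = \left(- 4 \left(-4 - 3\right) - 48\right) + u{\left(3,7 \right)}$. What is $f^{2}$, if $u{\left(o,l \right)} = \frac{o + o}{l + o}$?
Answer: $\frac{9409}{25} \approx 376.36$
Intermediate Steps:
$u{\left(o,l \right)} = \frac{2 o}{l + o}$
$f = - \frac{97}{5}$ ($f = \left(- 4 \left(-4 - 3\right) - 48\right) + 2 \cdot 3 \frac{1}{7 + 3} = \left(\left(-4\right) \left(-7\right) - 48\right) + 2 \cdot 3 \cdot \frac{1}{10} = \left(28 - 48\right) + 2 \cdot 3 \cdot \frac{1}{10} = -20 + \frac{3}{5} = - \frac{97}{5} \approx -19.4$)
$f^{2} = \left(- \frac{97}{5}\right)^{2} = \frac{9409}{25}$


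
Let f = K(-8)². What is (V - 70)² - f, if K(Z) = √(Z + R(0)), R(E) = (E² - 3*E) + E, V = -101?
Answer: 29249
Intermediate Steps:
R(E) = E² - 2*E
K(Z) = √Z (K(Z) = √(Z + 0*(-2 + 0)) = √(Z + 0*(-2)) = √(Z + 0) = √Z)
f = -8 (f = (√(-8))² = (2*I*√2)² = -8)
(V - 70)² - f = (-101 - 70)² - 1*(-8) = (-171)² + 8 = 29241 + 8 = 29249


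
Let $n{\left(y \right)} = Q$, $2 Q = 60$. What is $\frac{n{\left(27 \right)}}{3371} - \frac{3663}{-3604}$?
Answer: $\frac{12456093}{12149084} \approx 1.0253$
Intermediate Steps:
$Q = 30$ ($Q = \frac{1}{2} \cdot 60 = 30$)
$n{\left(y \right)} = 30$
$\frac{n{\left(27 \right)}}{3371} - \frac{3663}{-3604} = \frac{30}{3371} - \frac{3663}{-3604} = 30 \cdot \frac{1}{3371} - - \frac{3663}{3604} = \frac{30}{3371} + \frac{3663}{3604} = \frac{12456093}{12149084}$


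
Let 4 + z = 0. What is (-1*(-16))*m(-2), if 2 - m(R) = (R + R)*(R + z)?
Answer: -352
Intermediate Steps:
z = -4 (z = -4 + 0 = -4)
m(R) = 2 - 2*R*(-4 + R) (m(R) = 2 - (R + R)*(R - 4) = 2 - 2*R*(-4 + R))
(-1*(-16))*m(-2) = (-1*(-16))*(2 - 2*(-2)² + 8*(-2)) = 16*(2 - 2*4 - 16) = 16*(2 - 8 - 16) = 16*(-22) = -352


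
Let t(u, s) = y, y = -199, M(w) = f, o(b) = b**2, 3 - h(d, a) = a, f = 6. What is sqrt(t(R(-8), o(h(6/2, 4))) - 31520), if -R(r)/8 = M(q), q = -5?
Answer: I*sqrt(31719) ≈ 178.1*I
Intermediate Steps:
h(d, a) = 3 - a
M(w) = 6
R(r) = -48 (R(r) = -8*6 = -48)
t(u, s) = -199
sqrt(t(R(-8), o(h(6/2, 4))) - 31520) = sqrt(-199 - 31520) = sqrt(-31719) = I*sqrt(31719)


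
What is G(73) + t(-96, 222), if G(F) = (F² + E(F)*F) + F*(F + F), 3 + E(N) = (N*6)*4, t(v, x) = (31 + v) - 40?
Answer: 143559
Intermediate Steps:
t(v, x) = -9 + v
E(N) = -3 + 24*N (E(N) = -3 + (N*6)*4 = -3 + (6*N)*4 = -3 + 24*N)
G(F) = 3*F² + F*(-3 + 24*F) (G(F) = (F² + (-3 + 24*F)*F) + F*(F + F) = (F² + F*(-3 + 24*F)) + F*(2*F) = (F² + F*(-3 + 24*F)) + 2*F² = 3*F² + F*(-3 + 24*F))
G(73) + t(-96, 222) = 3*73*(-1 + 9*73) + (-9 - 96) = 3*73*(-1 + 657) - 105 = 3*73*656 - 105 = 143664 - 105 = 143559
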